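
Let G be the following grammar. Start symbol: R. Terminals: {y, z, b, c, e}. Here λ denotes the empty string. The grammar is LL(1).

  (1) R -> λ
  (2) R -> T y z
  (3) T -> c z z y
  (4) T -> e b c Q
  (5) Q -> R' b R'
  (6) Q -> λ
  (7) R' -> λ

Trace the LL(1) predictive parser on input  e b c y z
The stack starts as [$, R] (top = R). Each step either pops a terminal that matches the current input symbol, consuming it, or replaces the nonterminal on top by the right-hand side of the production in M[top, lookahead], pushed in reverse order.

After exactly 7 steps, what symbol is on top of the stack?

     Stack          Input        Action
  1  $ R            e b c y z $  expand R -> T y z
  2  $ z y T        e b c y z $  expand T -> e b c Q
  3  $ z y Q c b e  e b c y z $  match e
  4  $ z y Q c b    b c y z $    match b
  5  $ z y Q c      c y z $      match c
  6  $ z y Q        y z $        expand Q -> λ
  7  $ z y          y z $        match y
Stack after step 7: $ z (top = z).

z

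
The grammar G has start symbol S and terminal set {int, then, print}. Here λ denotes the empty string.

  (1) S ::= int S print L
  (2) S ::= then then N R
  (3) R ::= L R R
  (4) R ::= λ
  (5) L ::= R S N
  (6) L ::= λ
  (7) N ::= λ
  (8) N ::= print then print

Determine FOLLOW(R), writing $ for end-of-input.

{$, int, print, then}

FIRST(S) = {int, then}
FIRST(N) = {λ, print}
FIRST(R) = {λ, int, then}  (via L R R)
FIRST(L) = {λ, int, then}  (via R S N)
FOLLOW(S) includes $ since S is the start symbol.
FOLLOW(S): in S::=int S print L, S is followed by print L with FIRST {print}; in L::=R S N, S is followed by N with FIRST {λ, print}; in L::=R S N, the suffix after S is nullable, so FOLLOW(S) ⊇ FOLLOW(L) = {$, int, print, then}. Thus FOLLOW(S) = {$, int, print, then}.
FOLLOW(R): in S::=then then N R, the suffix after R is empty, so FOLLOW(R) ⊇ FOLLOW(S) = {$, int, print, then}; in R::=L R R (occurrence 1), R is followed by R with FIRST {λ, int, then}; in R::=L R R (occurrence 1), the suffix after R is nullable (adds nothing new); in R::=L R R (occurrence 2), the suffix after R is empty (adds nothing new); in L::=R S N, R is followed by S N with FIRST {int, then}. Thus FOLLOW(R) = {$, int, print, then}.
FOLLOW(L): in S::=int S print L, the suffix after L is empty, so FOLLOW(L) ⊇ FOLLOW(S) = {$, int, print, then}; in R::=L R R, L is followed by R R with FIRST {λ, int, then}; in R::=L R R, the suffix after L is nullable, so FOLLOW(L) ⊇ FOLLOW(R) = {$, int, print, then}. Thus FOLLOW(L) = {$, int, print, then}.
FOLLOW(N): in S::=then then N R, N is followed by R with FIRST {λ, int, then}; in S::=then then N R, the suffix after N is nullable, so FOLLOW(N) ⊇ FOLLOW(S) = {$, int, print, then}; in L::=R S N, the suffix after N is empty, so FOLLOW(N) ⊇ FOLLOW(L) = {$, int, print, then}. Thus FOLLOW(N) = {$, int, print, then}.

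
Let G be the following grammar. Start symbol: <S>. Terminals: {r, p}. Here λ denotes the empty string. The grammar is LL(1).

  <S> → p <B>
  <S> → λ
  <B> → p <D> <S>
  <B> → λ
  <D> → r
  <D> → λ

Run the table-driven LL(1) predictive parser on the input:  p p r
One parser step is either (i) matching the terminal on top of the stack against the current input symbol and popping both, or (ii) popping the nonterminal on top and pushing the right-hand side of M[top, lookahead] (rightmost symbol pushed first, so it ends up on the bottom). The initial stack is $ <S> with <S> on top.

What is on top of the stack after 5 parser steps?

r

     Stack        Input    Action
  1  $ <S>        p p r $  expand <S> → p <B>
  2  $ <B> p      p p r $  match p
  3  $ <B>        p r $    expand <B> → p <D> <S>
  4  $ <S> <D> p  p r $    match p
  5  $ <S> <D>    r $      expand <D> → r
Stack after step 5: $ <S> r (top = r).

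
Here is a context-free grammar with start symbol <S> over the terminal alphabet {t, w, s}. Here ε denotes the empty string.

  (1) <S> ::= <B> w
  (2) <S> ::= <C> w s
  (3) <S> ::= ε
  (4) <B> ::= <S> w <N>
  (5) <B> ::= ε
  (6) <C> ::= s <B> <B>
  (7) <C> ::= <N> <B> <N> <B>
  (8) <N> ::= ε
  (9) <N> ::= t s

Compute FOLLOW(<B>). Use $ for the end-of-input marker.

FIRST(<N>): from <N>::=ε we get {ε}; from <N>::=t s we get {t}. So FIRST(<N>) = {ε, t}.
FIRST(<S>): from <S>::=<B> w we get {s, t, w}; from <S>::=<C> w s we get {s, t, w}; from <S>::=ε we get {ε}. So FIRST(<S>) = {ε, s, t, w}.
FIRST(<B>): from <B>::=<S> w <N> we get {s, t, w}; from <B>::=ε we get {ε}. So FIRST(<B>) = {ε, s, t, w}.
FIRST(<C>): from <C>::=s <B> <B> we get {s}; from <C>::=<N> <B> <N> <B> we get {ε, s, t, w}. So FIRST(<C>) = {ε, s, t, w}.
FOLLOW(<S>) includes $ since <S> is the start symbol.
FOLLOW(<S>): in <B>::=<S> w <N>, <S> is followed by w <N> with FIRST {w}. Thus FOLLOW(<S>) = {$, w}.
FOLLOW(<C>): in <S>::=<C> w s, <C> is followed by w s with FIRST {w}. Thus FOLLOW(<C>) = {w}.
FOLLOW(<B>): in <S>::=<B> w, <B> is followed by w with FIRST {w}; in <C>::=s <B> <B> (occurrence 1), <B> is followed by <B> with FIRST {ε, s, t, w}; in <C>::=s <B> <B> (occurrence 1), the suffix after <B> is nullable, so FOLLOW(<B>) ⊇ FOLLOW(<C>) = {w}; in <C>::=s <B> <B> (occurrence 2), the suffix after <B> is empty, so FOLLOW(<B>) ⊇ FOLLOW(<C>) = {w}; in <C>::=<N> <B> <N> <B> (occurrence 1), <B> is followed by <N> <B> with FIRST {ε, s, t, w}; in <C>::=<N> <B> <N> <B> (occurrence 1), the suffix after <B> is nullable, so FOLLOW(<B>) ⊇ FOLLOW(<C>) = {w}; in <C>::=<N> <B> <N> <B> (occurrence 2), the suffix after <B> is empty, so FOLLOW(<B>) ⊇ FOLLOW(<C>) = {w}. Thus FOLLOW(<B>) = {s, t, w}.
FOLLOW(<N>): in <B>::=<S> w <N>, the suffix after <N> is empty, so FOLLOW(<N>) ⊇ FOLLOW(<B>) = {s, t, w}; in <C>::=<N> <B> <N> <B> (occurrence 1), <N> is followed by <B> <N> <B> with FIRST {ε, s, t, w}; in <C>::=<N> <B> <N> <B> (occurrence 1), the suffix after <N> is nullable, so FOLLOW(<N>) ⊇ FOLLOW(<C>) = {w}; in <C>::=<N> <B> <N> <B> (occurrence 2), <N> is followed by <B> with FIRST {ε, s, t, w}; in <C>::=<N> <B> <N> <B> (occurrence 2), the suffix after <N> is nullable, so FOLLOW(<N>) ⊇ FOLLOW(<C>) = {w}. Thus FOLLOW(<N>) = {s, t, w}.

{s, t, w}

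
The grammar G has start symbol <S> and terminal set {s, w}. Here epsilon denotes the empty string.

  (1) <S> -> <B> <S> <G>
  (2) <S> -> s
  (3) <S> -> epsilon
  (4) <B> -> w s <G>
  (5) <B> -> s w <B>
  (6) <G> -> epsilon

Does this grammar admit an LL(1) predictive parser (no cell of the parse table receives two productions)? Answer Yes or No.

No

FIRST(<S>) = {epsilon, s, w}
FIRST(<B>) = {s, w}
FIRST(<G>) = {epsilon}
FOLLOW(<S>) = {$}
FOLLOW(<B>) = {$, s, w}
FOLLOW(<G>) = {$, s, w}
Cell M[<S>, s] receives both <S> -> <B> <S> <G> and <S> -> s — the grammar is not LL(1).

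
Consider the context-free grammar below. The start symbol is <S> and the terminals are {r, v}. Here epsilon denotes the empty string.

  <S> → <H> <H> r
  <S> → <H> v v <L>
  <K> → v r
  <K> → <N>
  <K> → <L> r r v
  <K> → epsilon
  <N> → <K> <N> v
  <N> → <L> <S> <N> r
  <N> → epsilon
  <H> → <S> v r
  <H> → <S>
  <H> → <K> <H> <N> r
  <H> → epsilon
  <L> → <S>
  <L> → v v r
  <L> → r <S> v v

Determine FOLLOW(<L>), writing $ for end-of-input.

{$, r, v}

FIRST(<S>) = {r, v}  (via <H> <H> r, <H> v v <L>)
FIRST(<L>) = {r, v}  (via <S>)
FIRST(<K>) = {epsilon, r, v}  (via <N>, <L> r r v)
FIRST(<N>) = {epsilon, r, v}  (via <K> <N> v, <L> <S> <N> r)
FIRST(<H>) = {epsilon, r, v}  (via <S> v r, <S>, <K> <H> <N> r)
FOLLOW(<S>) includes $ since <S> is the start symbol.
FOLLOW(<K>): in <N>→<K> <N> v, <K> is followed by <N> v with FIRST {r, v}; in <H>→<K> <H> <N> r, <K> is followed by <H> <N> r with FIRST {r, v}. Thus FOLLOW(<K>) = {r, v}.
FOLLOW(<N>): in <K>→<N>, the suffix after <N> is empty, so FOLLOW(<N>) ⊇ FOLLOW(<K>) = {r, v}; in <N>→<K> <N> v, <N> is followed by v with FIRST {v}; in <N>→<L> <S> <N> r, <N> is followed by r with FIRST {r}; in <H>→<K> <H> <N> r, <N> is followed by r with FIRST {r}. Thus FOLLOW(<N>) = {r, v}.
FOLLOW(<H>): in <S>→<H> <H> r (occurrence 1), <H> is followed by <H> r with FIRST {r, v}; in <S>→<H> <H> r (occurrence 2), <H> is followed by r with FIRST {r}; in <S>→<H> v v <L>, <H> is followed by v v <L> with FIRST {v}; in <H>→<K> <H> <N> r, <H> is followed by <N> r with FIRST {r, v}. Thus FOLLOW(<H>) = {r, v}.
FOLLOW(<S>): in <N>→<L> <S> <N> r, <S> is followed by <N> r with FIRST {r, v}; in <H>→<S> v r, <S> is followed by v r with FIRST {v}; in <H>→<S>, the suffix after <S> is empty, so FOLLOW(<S>) ⊇ FOLLOW(<H>) = {r, v}; in <L>→<S>, the suffix after <S> is empty, so FOLLOW(<S>) ⊇ FOLLOW(<L>) = {$, r, v}; in <L>→r <S> v v, <S> is followed by v v with FIRST {v}. Thus FOLLOW(<S>) = {$, r, v}.
FOLLOW(<L>): in <S>→<H> v v <L>, the suffix after <L> is empty, so FOLLOW(<L>) ⊇ FOLLOW(<S>) = {$, r, v}; in <K>→<L> r r v, <L> is followed by r r v with FIRST {r}; in <N>→<L> <S> <N> r, <L> is followed by <S> <N> r with FIRST {r, v}. Thus FOLLOW(<L>) = {$, r, v}.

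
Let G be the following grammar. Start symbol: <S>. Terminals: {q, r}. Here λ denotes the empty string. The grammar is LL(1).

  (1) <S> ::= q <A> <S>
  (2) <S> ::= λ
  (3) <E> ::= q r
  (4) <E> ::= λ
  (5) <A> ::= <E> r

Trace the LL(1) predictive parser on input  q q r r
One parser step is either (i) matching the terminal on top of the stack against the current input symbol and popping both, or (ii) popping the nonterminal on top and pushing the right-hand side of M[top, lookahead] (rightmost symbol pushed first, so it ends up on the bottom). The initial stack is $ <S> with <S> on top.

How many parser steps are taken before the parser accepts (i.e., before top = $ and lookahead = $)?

     Stack        Input      Action
  1  $ <S>        q q r r $  expand <S> ::= q <A> <S>
  2  $ <S> <A> q  q q r r $  match q
  3  $ <S> <A>    q r r $    expand <A> ::= <E> r
  4  $ <S> r <E>  q r r $    expand <E> ::= q r
  5  $ <S> r r q  q r r $    match q
  6  $ <S> r r    r r $      match r
  7  $ <S> r      r $        match r
  8  $ <S>        $          expand <S> ::= λ
Accept reached after 8 steps.

8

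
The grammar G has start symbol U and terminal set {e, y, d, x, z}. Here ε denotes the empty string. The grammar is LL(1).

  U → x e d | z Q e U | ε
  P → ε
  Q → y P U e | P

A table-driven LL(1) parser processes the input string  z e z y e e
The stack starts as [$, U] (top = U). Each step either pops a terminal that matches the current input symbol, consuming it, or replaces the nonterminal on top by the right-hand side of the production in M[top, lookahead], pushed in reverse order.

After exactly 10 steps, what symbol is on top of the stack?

U

      Stack          Input          Action
   1  $ U            z e z y e e $  expand U → z Q e U
   2  $ U e Q z      z e z y e e $  match z
   3  $ U e Q        e z y e e $    expand Q → P
   4  $ U e P        e z y e e $    expand P → ε
   5  $ U e          e z y e e $    match e
   6  $ U            z y e e $      expand U → z Q e U
   7  $ U e Q z      z y e e $      match z
   8  $ U e Q        y e e $        expand Q → y P U e
   9  $ U e e U P y  y e e $        match y
  10  $ U e e U P    e e $          expand P → ε
Stack after step 10: $ U e e U (top = U).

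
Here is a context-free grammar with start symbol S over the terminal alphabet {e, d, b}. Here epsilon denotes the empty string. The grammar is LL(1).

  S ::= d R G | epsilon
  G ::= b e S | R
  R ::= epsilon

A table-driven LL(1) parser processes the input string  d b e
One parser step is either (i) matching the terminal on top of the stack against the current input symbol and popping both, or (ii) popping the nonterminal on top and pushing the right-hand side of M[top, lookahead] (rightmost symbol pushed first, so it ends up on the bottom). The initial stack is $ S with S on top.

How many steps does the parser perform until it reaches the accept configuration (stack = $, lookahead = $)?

7

     Stack    Input    Action
  1  $ S      d b e $  expand S ::= d R G
  2  $ G R d  d b e $  match d
  3  $ G R    b e $    expand R ::= epsilon
  4  $ G      b e $    expand G ::= b e S
  5  $ S e b  b e $    match b
  6  $ S e    e $      match e
  7  $ S      $        expand S ::= epsilon
Accept reached after 7 steps.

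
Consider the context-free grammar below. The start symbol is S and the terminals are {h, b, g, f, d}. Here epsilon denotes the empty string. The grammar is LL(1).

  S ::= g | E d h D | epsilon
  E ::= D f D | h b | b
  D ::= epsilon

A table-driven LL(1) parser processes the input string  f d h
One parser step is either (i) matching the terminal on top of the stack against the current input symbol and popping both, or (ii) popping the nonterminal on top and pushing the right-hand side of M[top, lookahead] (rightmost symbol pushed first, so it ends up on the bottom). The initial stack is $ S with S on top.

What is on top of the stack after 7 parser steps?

step 1: stack=$ S  input=f d h $  — expand S ::= E d h D
step 2: stack=$ D h d E  input=f d h $  — expand E ::= D f D
step 3: stack=$ D h d D f D  input=f d h $  — expand D ::= epsilon
step 4: stack=$ D h d D f  input=f d h $  — match f
step 5: stack=$ D h d D  input=d h $  — expand D ::= epsilon
step 6: stack=$ D h d  input=d h $  — match d
step 7: stack=$ D h  input=h $  — match h
Stack after step 7: $ D (top = D).

D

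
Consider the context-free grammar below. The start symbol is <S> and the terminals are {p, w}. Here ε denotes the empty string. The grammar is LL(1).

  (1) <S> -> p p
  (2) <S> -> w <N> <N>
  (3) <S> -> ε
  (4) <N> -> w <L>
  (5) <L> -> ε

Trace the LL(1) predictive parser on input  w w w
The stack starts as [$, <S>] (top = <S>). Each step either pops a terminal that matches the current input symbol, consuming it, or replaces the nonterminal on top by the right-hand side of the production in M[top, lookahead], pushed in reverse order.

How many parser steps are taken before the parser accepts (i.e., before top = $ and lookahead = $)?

8

     Stack        Input    Action
  1  $ <S>        w w w $  expand <S> -> w <N> <N>
  2  $ <N> <N> w  w w w $  match w
  3  $ <N> <N>    w w $    expand <N> -> w <L>
  4  $ <N> <L> w  w w $    match w
  5  $ <N> <L>    w $      expand <L> -> ε
  6  $ <N>        w $      expand <N> -> w <L>
  7  $ <L> w      w $      match w
  8  $ <L>        $        expand <L> -> ε
Accept reached after 8 steps.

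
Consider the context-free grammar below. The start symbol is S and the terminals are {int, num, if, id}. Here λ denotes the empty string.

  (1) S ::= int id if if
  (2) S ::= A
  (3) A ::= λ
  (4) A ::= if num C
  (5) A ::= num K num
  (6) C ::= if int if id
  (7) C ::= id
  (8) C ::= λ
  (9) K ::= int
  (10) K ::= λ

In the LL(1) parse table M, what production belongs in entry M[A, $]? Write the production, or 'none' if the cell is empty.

FIRST(A): from A::=λ we get {λ}; from A::=if num C we get {if}; from A::=num K num we get {num}. So FIRST(A) = {λ, if, num}.
FIRST(C): from C::=if int if id we get {if}; from C::=id we get {id}; from C::=λ we get {λ}. So FIRST(C) = {λ, id, if}.
FIRST(K): from K::=int we get {int}; from K::=λ we get {λ}. So FIRST(K) = {λ, int}.
FIRST(S): from S::=int id if if we get {int}; from S::=A we get {λ, if, num}. So FIRST(S) = {λ, if, int, num}.
FOLLOW(S) includes $ since S is the start symbol.
FOLLOW(S): S appears on no right-hand side. Thus FOLLOW(S) = {$}.
FOLLOW(A): in S::=A, the suffix after A is empty, so FOLLOW(A) ⊇ FOLLOW(S) = {$}. Thus FOLLOW(A) = {$}.
For A ::= λ: FIRST(λ) = {λ}, so it goes in M[A, t] for t ∈ {}; since λ ∈ FIRST, also for every t ∈ FOLLOW(A) = {$}.
For A ::= if num C: FIRST(if num C) = {if}, so it goes in M[A, t] for t ∈ {if}.
For A ::= num K num: FIRST(num K num) = {num}, so it goes in M[A, t] for t ∈ {num}.

A ::= λ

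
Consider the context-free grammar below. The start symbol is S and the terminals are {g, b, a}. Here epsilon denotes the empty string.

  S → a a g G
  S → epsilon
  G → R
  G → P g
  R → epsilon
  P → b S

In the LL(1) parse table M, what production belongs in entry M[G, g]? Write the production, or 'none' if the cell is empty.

G → R

FIRST(S): from S→a a g G we get {a}; from S→epsilon we get {epsilon}. So FIRST(S) = {epsilon, a}.
FIRST(R): from R→epsilon we get {epsilon}. So FIRST(R) = {epsilon}.
FIRST(P): from P→b S we get {b}. So FIRST(P) = {b}.
FIRST(G): from G→R we get {epsilon}; from G→P g we get {b}. So FIRST(G) = {epsilon, b}.
FOLLOW(S) includes $ since S is the start symbol.
FOLLOW(S): in P→b S, the suffix after S is empty, so FOLLOW(S) ⊇ FOLLOW(P) = {g}. Thus FOLLOW(S) = {$, g}.
FOLLOW(G): in S→a a g G, the suffix after G is empty, so FOLLOW(G) ⊇ FOLLOW(S) = {$, g}. Thus FOLLOW(G) = {$, g}.
For G → R: FIRST(R) = {epsilon}, so it goes in M[G, t] for t ∈ {}; since epsilon ∈ FIRST, also for every t ∈ FOLLOW(G) = {$, g}.
For G → P g: FIRST(P g) = {b}, so it goes in M[G, t] for t ∈ {b}.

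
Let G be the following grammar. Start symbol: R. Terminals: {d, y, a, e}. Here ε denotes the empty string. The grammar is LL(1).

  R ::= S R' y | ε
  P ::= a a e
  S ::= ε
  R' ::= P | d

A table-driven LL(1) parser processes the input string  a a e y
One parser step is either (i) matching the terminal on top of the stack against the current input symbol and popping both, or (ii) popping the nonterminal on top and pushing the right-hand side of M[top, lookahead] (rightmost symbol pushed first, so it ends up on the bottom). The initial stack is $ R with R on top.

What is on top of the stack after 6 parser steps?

     Stack      Input      Action
  1  $ R        a a e y $  expand R ::= S R' y
  2  $ y R' S   a a e y $  expand S ::= ε
  3  $ y R'     a a e y $  expand R' ::= P
  4  $ y P      a a e y $  expand P ::= a a e
  5  $ y e a a  a a e y $  match a
  6  $ y e a    a e y $    match a
Stack after step 6: $ y e (top = e).

e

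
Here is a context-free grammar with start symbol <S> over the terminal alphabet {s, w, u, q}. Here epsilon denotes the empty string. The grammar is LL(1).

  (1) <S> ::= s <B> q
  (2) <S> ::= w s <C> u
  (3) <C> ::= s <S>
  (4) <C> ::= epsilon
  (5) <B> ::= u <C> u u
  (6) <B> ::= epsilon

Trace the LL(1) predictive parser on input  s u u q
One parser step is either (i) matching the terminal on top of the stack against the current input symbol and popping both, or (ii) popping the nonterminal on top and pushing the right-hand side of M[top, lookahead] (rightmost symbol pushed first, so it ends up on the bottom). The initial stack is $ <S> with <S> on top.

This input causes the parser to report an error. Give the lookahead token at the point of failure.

q

     Stack          Input      Action
  1  $ <S>          s u u q $  expand <S> ::= s <B> q
  2  $ q <B> s      s u u q $  match s
  3  $ q <B>        u u q $    expand <B> ::= u <C> u u
  4  $ q u u <C> u  u u q $    match u
  5  $ q u u <C>    u q $      expand <C> ::= epsilon
  6  $ q u u        u q $      match u
  7  $ q u          q $        error: top is terminal u but lookahead is q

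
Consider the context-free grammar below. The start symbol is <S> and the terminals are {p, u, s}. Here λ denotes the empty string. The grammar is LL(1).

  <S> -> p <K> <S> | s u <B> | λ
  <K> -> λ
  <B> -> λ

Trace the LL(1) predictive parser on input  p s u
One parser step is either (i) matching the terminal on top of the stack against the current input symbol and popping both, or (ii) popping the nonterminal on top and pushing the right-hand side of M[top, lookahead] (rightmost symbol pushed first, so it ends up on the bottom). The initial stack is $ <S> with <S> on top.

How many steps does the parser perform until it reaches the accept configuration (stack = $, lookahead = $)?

     Stack        Input    Action
  1  $ <S>        p s u $  expand <S> -> p <K> <S>
  2  $ <S> <K> p  p s u $  match p
  3  $ <S> <K>    s u $    expand <K> -> λ
  4  $ <S>        s u $    expand <S> -> s u <B>
  5  $ <B> u s    s u $    match s
  6  $ <B> u      u $      match u
  7  $ <B>        $        expand <B> -> λ
Accept reached after 7 steps.

7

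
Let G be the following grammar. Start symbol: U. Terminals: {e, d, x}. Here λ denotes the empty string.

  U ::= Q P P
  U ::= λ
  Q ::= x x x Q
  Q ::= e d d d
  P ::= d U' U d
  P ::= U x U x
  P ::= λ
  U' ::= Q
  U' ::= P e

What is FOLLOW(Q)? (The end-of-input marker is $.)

FIRST(Q) = {e, x}
FIRST(U) = {λ, e, x}  (via Q P P)
FIRST(P) = {λ, d, e, x}  (via U x U x)
FIRST(U') = {d, e, x}  (via Q, P e)
FOLLOW(U) includes $ since U is the start symbol.
FOLLOW(U): in P::=d U' U d, U is followed by d with FIRST {d}; in P::=U x U x (occurrence 1), U is followed by x U x with FIRST {x}; in P::=U x U x (occurrence 2), U is followed by x with FIRST {x}. Thus FOLLOW(U) = {$, d, x}.
FOLLOW(P): in U::=Q P P (occurrence 1), P is followed by P with FIRST {λ, d, e, x}; in U::=Q P P (occurrence 1), the suffix after P is nullable, so FOLLOW(P) ⊇ FOLLOW(U) = {$, d, x}; in U::=Q P P (occurrence 2), the suffix after P is empty, so FOLLOW(P) ⊇ FOLLOW(U) = {$, d, x}; in U'::=P e, P is followed by e with FIRST {e}. Thus FOLLOW(P) = {$, d, e, x}.
FOLLOW(U'): in P::=d U' U d, U' is followed by U d with FIRST {d, e, x}. Thus FOLLOW(U') = {d, e, x}.
FOLLOW(Q): in U::=Q P P, Q is followed by P P with FIRST {λ, d, e, x}; in U::=Q P P, the suffix after Q is nullable, so FOLLOW(Q) ⊇ FOLLOW(U) = {$, d, x}; in Q::=x x x Q, the suffix after Q is empty (adds nothing new); in U'::=Q, the suffix after Q is empty, so FOLLOW(Q) ⊇ FOLLOW(U') = {d, e, x}. Thus FOLLOW(Q) = {$, d, e, x}.

{$, d, e, x}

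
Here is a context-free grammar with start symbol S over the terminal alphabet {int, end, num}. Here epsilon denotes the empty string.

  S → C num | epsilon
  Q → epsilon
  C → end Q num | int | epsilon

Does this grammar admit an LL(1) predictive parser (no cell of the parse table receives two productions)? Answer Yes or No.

FIRST(S) = {epsilon, end, int, num}
FIRST(Q) = {epsilon}
FIRST(C) = {epsilon, end, int}
FOLLOW(S) = {$}
FOLLOW(Q) = {num}
FOLLOW(C) = {num}
Each cell of M receives at most one production.

Yes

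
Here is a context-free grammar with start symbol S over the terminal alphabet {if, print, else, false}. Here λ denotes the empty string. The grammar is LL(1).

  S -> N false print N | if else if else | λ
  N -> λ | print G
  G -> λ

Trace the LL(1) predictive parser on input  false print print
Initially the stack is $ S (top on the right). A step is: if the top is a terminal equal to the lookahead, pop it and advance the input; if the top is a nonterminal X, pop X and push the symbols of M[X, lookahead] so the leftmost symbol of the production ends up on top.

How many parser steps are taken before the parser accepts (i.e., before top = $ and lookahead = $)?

7

step 1: stack=$ S  input=false print print $  — expand S -> N false print N
step 2: stack=$ N print false N  input=false print print $  — expand N -> λ
step 3: stack=$ N print false  input=false print print $  — match false
step 4: stack=$ N print  input=print print $  — match print
step 5: stack=$ N  input=print $  — expand N -> print G
step 6: stack=$ G print  input=print $  — match print
step 7: stack=$ G  input=$  — expand G -> λ
Accept reached after 7 steps.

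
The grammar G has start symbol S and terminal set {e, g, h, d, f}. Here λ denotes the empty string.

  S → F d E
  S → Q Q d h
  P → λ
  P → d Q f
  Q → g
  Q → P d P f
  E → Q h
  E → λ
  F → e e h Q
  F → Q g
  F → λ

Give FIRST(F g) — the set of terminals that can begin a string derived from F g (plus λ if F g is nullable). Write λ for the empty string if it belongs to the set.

FIRST(P): from P→λ we get {λ}; from P→d Q f we get {d}. So FIRST(P) = {λ, d}.
FIRST(Q): from Q→g we get {g}; from Q→P d P f we get {d}. So FIRST(Q) = {d, g}.
FIRST(E): from E→Q h we get {d, g}; from E→λ we get {λ}. So FIRST(E) = {λ, d, g}.
FIRST(F): from F→e e h Q we get {e}; from F→Q g we get {d, g}; from F→λ we get {λ}. So FIRST(F) = {λ, d, e, g}.
FIRST(S): from S→F d E we get {d, e, g}; from S→Q Q d h we get {d, g}. So FIRST(S) = {d, e, g}.
FIRST(F g): take FIRST of each symbol in turn, carrying on past any symbol whose FIRST contains λ; result {d, e, g}.

{d, e, g}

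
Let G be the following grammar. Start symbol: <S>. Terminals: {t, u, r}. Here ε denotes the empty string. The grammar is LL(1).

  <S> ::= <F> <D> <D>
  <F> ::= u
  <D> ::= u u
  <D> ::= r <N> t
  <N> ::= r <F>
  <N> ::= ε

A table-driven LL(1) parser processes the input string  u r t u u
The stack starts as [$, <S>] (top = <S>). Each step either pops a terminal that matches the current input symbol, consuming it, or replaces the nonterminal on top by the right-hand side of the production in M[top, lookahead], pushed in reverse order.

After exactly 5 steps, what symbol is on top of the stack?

step 1: stack=$ <S>  input=u r t u u $  — expand <S> ::= <F> <D> <D>
step 2: stack=$ <D> <D> <F>  input=u r t u u $  — expand <F> ::= u
step 3: stack=$ <D> <D> u  input=u r t u u $  — match u
step 4: stack=$ <D> <D>  input=r t u u $  — expand <D> ::= r <N> t
step 5: stack=$ <D> t <N> r  input=r t u u $  — match r
Stack after step 5: $ <D> t <N> (top = <N>).

<N>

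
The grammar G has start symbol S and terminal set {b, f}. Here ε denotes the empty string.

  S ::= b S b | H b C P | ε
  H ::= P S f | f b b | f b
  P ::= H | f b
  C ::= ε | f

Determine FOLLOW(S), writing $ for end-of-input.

FIRST(C) = {ε, f}
FIRST(S) = {ε, b, f}  (via H b C P)
FIRST(H) = {f}  (via P S f)
FIRST(P) = {f}  (via H)
FOLLOW(S) includes $ since S is the start symbol.
FOLLOW(S): in S::=b S b, S is followed by b with FIRST {b}; in H::=P S f, S is followed by f with FIRST {f}. Thus FOLLOW(S) = {$, b, f}.
FOLLOW(P): in S::=H b C P, the suffix after P is empty, so FOLLOW(P) ⊇ FOLLOW(S) = {$, b, f}; in H::=P S f, P is followed by S f with FIRST {b, f}. Thus FOLLOW(P) = {$, b, f}.
FOLLOW(H): in S::=H b C P, H is followed by b C P with FIRST {b}; in P::=H, the suffix after H is empty, so FOLLOW(H) ⊇ FOLLOW(P) = {$, b, f}. Thus FOLLOW(H) = {$, b, f}.
FOLLOW(C): in S::=H b C P, C is followed by P with FIRST {f}. Thus FOLLOW(C) = {f}.

{$, b, f}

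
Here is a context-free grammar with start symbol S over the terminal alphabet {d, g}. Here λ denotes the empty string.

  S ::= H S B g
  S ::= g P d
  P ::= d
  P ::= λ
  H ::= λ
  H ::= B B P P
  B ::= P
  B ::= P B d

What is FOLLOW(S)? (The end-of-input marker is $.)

FIRST(P) = {λ, d}
FIRST(B) = {λ, d}  (via P, P B d)
FIRST(H) = {λ, d}  (via B B P P)
FIRST(S) = {d, g}  (via H S B g)
FOLLOW(S) includes $ since S is the start symbol.
FOLLOW(S): in S::=H S B g, S is followed by B g with FIRST {d, g}. Thus FOLLOW(S) = {$, d, g}.
FOLLOW(H): in S::=H S B g, H is followed by S B g with FIRST {d, g}. Thus FOLLOW(H) = {d, g}.
FOLLOW(B): in S::=H S B g, B is followed by g with FIRST {g}; in H::=B B P P (occurrence 1), B is followed by B P P with FIRST {λ, d}; in H::=B B P P (occurrence 1), the suffix after B is nullable, so FOLLOW(B) ⊇ FOLLOW(H) = {d, g}; in H::=B B P P (occurrence 2), B is followed by P P with FIRST {λ, d}; in H::=B B P P (occurrence 2), the suffix after B is nullable, so FOLLOW(B) ⊇ FOLLOW(H) = {d, g}; in B::=P B d, B is followed by d with FIRST {d}. Thus FOLLOW(B) = {d, g}.
FOLLOW(P): in S::=g P d, P is followed by d with FIRST {d}; in H::=B B P P (occurrence 1), P is followed by P with FIRST {λ, d}; in H::=B B P P (occurrence 1), the suffix after P is nullable, so FOLLOW(P) ⊇ FOLLOW(H) = {d, g}; in H::=B B P P (occurrence 2), the suffix after P is empty, so FOLLOW(P) ⊇ FOLLOW(H) = {d, g}; in B::=P, the suffix after P is empty, so FOLLOW(P) ⊇ FOLLOW(B) = {d, g}; in B::=P B d, P is followed by B d with FIRST {d}. Thus FOLLOW(P) = {d, g}.

{$, d, g}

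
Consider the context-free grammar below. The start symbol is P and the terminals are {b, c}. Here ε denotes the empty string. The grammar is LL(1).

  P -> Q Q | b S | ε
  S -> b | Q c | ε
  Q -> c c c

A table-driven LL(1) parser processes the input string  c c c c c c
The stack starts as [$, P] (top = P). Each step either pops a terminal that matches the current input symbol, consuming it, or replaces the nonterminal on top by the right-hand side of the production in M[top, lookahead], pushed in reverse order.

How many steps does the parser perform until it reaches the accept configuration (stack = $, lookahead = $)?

step 1: stack=$ P  input=c c c c c c $  — expand P -> Q Q
step 2: stack=$ Q Q  input=c c c c c c $  — expand Q -> c c c
step 3: stack=$ Q c c c  input=c c c c c c $  — match c
step 4: stack=$ Q c c  input=c c c c c $  — match c
step 5: stack=$ Q c  input=c c c c $  — match c
step 6: stack=$ Q  input=c c c $  — expand Q -> c c c
step 7: stack=$ c c c  input=c c c $  — match c
step 8: stack=$ c c  input=c c $  — match c
step 9: stack=$ c  input=c $  — match c
Accept reached after 9 steps.

9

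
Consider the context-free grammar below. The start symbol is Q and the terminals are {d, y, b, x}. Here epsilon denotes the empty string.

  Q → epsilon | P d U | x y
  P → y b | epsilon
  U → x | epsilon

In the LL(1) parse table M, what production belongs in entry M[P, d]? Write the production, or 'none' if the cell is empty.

P → epsilon

FIRST(P) = {epsilon, y}
FIRST(U) = {epsilon, x}
FIRST(Q) = {epsilon, d, x, y}  (via P d U)
FOLLOW(Q) includes $ since Q is the start symbol.
FOLLOW(P): in Q→P d U, P is followed by d U with FIRST {d}. Thus FOLLOW(P) = {d}.
For P → y b: FIRST(y b) = {y}, so it goes in M[P, t] for t ∈ {y}.
For P → epsilon: FIRST(epsilon) = {epsilon}, so it goes in M[P, t] for t ∈ {}; since epsilon ∈ FIRST, also for every t ∈ FOLLOW(P) = {d}.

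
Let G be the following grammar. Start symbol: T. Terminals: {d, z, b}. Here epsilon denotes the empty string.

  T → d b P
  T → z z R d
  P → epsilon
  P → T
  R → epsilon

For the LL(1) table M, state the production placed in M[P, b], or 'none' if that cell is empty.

none

FIRST(T): from T→d b P we get {d}; from T→z z R d we get {z}. So FIRST(T) = {d, z}.
FIRST(R): from R→epsilon we get {epsilon}. So FIRST(R) = {epsilon}.
FIRST(P): from P→epsilon we get {epsilon}; from P→T we get {d, z}. So FIRST(P) = {epsilon, d, z}.
FOLLOW(T) includes $ since T is the start symbol.
FOLLOW(T): in P→T, the suffix after T is empty, so FOLLOW(T) ⊇ FOLLOW(P) = {$}. Thus FOLLOW(T) = {$}.
FOLLOW(P): in T→d b P, the suffix after P is empty, so FOLLOW(P) ⊇ FOLLOW(T) = {$}. Thus FOLLOW(P) = {$}.
For P → epsilon: FIRST(epsilon) = {epsilon}, so it goes in M[P, t] for t ∈ {}; since epsilon ∈ FIRST, also for every t ∈ FOLLOW(P) = {$}.
For P → T: FIRST(T) = {d, z}, so it goes in M[P, t] for t ∈ {d, z}.
None of these place a production in M[P, b].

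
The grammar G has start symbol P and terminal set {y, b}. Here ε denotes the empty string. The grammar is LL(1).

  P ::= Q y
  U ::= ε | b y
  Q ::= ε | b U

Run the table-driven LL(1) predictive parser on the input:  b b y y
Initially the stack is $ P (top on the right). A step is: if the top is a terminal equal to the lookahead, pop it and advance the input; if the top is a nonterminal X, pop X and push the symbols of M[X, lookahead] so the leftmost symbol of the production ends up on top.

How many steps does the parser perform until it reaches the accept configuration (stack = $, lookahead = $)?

7

     Stack    Input      Action
  1  $ P      b b y y $  expand P ::= Q y
  2  $ y Q    b b y y $  expand Q ::= b U
  3  $ y U b  b b y y $  match b
  4  $ y U    b y y $    expand U ::= b y
  5  $ y y b  b y y $    match b
  6  $ y y    y y $      match y
  7  $ y      y $        match y
Accept reached after 7 steps.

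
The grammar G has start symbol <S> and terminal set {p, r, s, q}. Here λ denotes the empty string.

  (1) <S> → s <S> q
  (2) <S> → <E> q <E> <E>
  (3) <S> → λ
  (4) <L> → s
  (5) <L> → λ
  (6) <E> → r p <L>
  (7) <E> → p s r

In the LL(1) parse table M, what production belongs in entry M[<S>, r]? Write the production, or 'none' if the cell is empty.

<S> → <E> q <E> <E>

FIRST(<L>) = {λ, s}
FIRST(<E>) = {p, r}
FIRST(<S>) = {λ, p, r, s}  (via <E> q <E> <E>)
FOLLOW(<S>) includes $ since <S> is the start symbol.
FOLLOW(<S>): in <S>→s <S> q, <S> is followed by q with FIRST {q}. Thus FOLLOW(<S>) = {$, q}.
For <S> → s <S> q: FIRST(s <S> q) = {s}, so it goes in M[<S>, t] for t ∈ {s}.
For <S> → <E> q <E> <E>: FIRST(<E> q <E> <E>) = {p, r}, so it goes in M[<S>, t] for t ∈ {p, r}.
For <S> → λ: FIRST(λ) = {λ}, so it goes in M[<S>, t] for t ∈ {}; since λ ∈ FIRST, also for every t ∈ FOLLOW(<S>) = {$, q}.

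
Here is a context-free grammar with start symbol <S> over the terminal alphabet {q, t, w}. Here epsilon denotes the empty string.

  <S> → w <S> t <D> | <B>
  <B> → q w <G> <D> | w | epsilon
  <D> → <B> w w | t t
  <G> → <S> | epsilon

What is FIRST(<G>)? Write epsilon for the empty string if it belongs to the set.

FIRST(<B>) = {epsilon, q, w}
FIRST(<S>) = {epsilon, q, w}  (via <B>)
FIRST(<D>) = {q, t, w}  (via <B> w w)
FIRST(<G>) = {epsilon, q, w}  (via <S>)

{epsilon, q, w}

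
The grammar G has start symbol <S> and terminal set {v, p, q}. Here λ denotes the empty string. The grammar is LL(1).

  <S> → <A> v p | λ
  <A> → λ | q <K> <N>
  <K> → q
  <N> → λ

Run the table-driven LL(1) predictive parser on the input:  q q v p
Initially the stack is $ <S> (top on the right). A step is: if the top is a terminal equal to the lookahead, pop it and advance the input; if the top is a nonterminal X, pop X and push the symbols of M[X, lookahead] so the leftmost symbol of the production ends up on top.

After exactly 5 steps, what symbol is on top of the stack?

<N>

step 1: stack=$ <S>  input=q q v p $  — expand <S> → <A> v p
step 2: stack=$ p v <A>  input=q q v p $  — expand <A> → q <K> <N>
step 3: stack=$ p v <N> <K> q  input=q q v p $  — match q
step 4: stack=$ p v <N> <K>  input=q v p $  — expand <K> → q
step 5: stack=$ p v <N> q  input=q v p $  — match q
Stack after step 5: $ p v <N> (top = <N>).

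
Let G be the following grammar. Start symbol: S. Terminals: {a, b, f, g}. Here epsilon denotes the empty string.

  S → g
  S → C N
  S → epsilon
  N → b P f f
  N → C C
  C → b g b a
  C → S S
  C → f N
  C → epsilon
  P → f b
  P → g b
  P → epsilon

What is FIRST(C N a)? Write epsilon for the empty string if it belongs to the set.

FIRST(P) = {epsilon, f, g}
FIRST(S) = {epsilon, b, f, g}  (via C N)
FIRST(C) = {epsilon, b, f, g}  (via S S)
FIRST(N) = {epsilon, b, f, g}  (via C C)
FIRST(C N a): take FIRST of each symbol in turn, carrying on past any symbol whose FIRST contains epsilon; result {a, b, f, g}.

{a, b, f, g}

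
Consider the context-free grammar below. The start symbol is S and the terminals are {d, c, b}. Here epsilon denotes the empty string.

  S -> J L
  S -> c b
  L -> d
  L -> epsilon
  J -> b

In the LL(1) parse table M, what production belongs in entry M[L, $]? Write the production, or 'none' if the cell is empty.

FIRST(L): from L->d we get {d}; from L->epsilon we get {epsilon}. So FIRST(L) = {epsilon, d}.
FIRST(J): from J->b we get {b}. So FIRST(J) = {b}.
FIRST(S): from S->J L we get {b}; from S->c b we get {c}. So FIRST(S) = {b, c}.
FOLLOW(S) includes $ since S is the start symbol.
FOLLOW(S): S appears on no right-hand side. Thus FOLLOW(S) = {$}.
FOLLOW(L): in S->J L, the suffix after L is empty, so FOLLOW(L) ⊇ FOLLOW(S) = {$}. Thus FOLLOW(L) = {$}.
For L -> d: FIRST(d) = {d}, so it goes in M[L, t] for t ∈ {d}.
For L -> epsilon: FIRST(epsilon) = {epsilon}, so it goes in M[L, t] for t ∈ {}; since epsilon ∈ FIRST, also for every t ∈ FOLLOW(L) = {$}.

L -> epsilon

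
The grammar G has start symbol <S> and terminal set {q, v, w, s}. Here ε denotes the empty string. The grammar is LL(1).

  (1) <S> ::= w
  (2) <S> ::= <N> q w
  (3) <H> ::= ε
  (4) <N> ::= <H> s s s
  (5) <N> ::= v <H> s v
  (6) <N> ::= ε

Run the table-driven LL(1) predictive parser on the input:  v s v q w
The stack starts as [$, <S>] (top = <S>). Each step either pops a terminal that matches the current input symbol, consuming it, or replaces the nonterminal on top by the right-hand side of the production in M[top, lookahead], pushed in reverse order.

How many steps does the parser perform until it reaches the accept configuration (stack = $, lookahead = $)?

step 1: stack=$ <S>  input=v s v q w $  — expand <S> ::= <N> q w
step 2: stack=$ w q <N>  input=v s v q w $  — expand <N> ::= v <H> s v
step 3: stack=$ w q v s <H> v  input=v s v q w $  — match v
step 4: stack=$ w q v s <H>  input=s v q w $  — expand <H> ::= ε
step 5: stack=$ w q v s  input=s v q w $  — match s
step 6: stack=$ w q v  input=v q w $  — match v
step 7: stack=$ w q  input=q w $  — match q
step 8: stack=$ w  input=w $  — match w
Accept reached after 8 steps.

8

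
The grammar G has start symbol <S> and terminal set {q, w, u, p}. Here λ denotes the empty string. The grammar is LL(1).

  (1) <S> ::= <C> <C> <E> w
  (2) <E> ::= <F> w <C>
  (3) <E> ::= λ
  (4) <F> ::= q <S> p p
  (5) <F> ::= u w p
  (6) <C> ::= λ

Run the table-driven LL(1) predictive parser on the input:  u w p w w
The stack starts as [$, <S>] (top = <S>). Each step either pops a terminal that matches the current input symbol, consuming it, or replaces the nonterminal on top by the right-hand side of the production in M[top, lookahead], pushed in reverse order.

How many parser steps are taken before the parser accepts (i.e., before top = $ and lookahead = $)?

11

step 1: stack=$ <S>  input=u w p w w $  — expand <S> ::= <C> <C> <E> w
step 2: stack=$ w <E> <C> <C>  input=u w p w w $  — expand <C> ::= λ
step 3: stack=$ w <E> <C>  input=u w p w w $  — expand <C> ::= λ
step 4: stack=$ w <E>  input=u w p w w $  — expand <E> ::= <F> w <C>
step 5: stack=$ w <C> w <F>  input=u w p w w $  — expand <F> ::= u w p
step 6: stack=$ w <C> w p w u  input=u w p w w $  — match u
step 7: stack=$ w <C> w p w  input=w p w w $  — match w
step 8: stack=$ w <C> w p  input=p w w $  — match p
step 9: stack=$ w <C> w  input=w w $  — match w
step 10: stack=$ w <C>  input=w $  — expand <C> ::= λ
step 11: stack=$ w  input=w $  — match w
Accept reached after 11 steps.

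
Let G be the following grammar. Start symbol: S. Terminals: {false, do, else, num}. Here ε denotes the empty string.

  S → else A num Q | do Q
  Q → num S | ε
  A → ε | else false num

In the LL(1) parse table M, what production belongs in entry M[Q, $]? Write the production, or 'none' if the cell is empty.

Q → ε

FIRST(S) = {do, else}
FIRST(Q) = {ε, num}
FIRST(A) = {ε, else}
FOLLOW(S) includes $ since S is the start symbol.
FOLLOW(S): in Q→num S, the suffix after S is empty, so FOLLOW(S) ⊇ FOLLOW(Q) = {$}. Thus FOLLOW(S) = {$}.
FOLLOW(Q): in S→else A num Q, the suffix after Q is empty, so FOLLOW(Q) ⊇ FOLLOW(S) = {$}; in S→do Q, the suffix after Q is empty, so FOLLOW(Q) ⊇ FOLLOW(S) = {$}. Thus FOLLOW(Q) = {$}.
For Q → num S: FIRST(num S) = {num}, so it goes in M[Q, t] for t ∈ {num}.
For Q → ε: FIRST(ε) = {ε}, so it goes in M[Q, t] for t ∈ {}; since ε ∈ FIRST, also for every t ∈ FOLLOW(Q) = {$}.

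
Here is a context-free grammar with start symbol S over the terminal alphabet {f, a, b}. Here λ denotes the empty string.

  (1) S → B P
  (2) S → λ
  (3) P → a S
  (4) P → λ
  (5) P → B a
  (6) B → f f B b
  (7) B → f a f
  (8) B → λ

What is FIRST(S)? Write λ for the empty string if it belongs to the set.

FIRST(B) = {λ, f}
FIRST(P) = {λ, a, f}  (via B a)
FIRST(S) = {λ, a, f}  (via B P)

{λ, a, f}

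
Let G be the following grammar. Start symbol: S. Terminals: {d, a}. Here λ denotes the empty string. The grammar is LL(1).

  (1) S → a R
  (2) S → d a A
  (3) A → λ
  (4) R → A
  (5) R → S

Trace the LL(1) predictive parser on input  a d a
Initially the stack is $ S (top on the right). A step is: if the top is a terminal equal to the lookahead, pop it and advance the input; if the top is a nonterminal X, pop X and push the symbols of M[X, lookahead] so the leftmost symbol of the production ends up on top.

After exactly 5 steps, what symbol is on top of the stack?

a

     Stack    Input    Action
  1  $ S      a d a $  expand S → a R
  2  $ R a    a d a $  match a
  3  $ R      d a $    expand R → S
  4  $ S      d a $    expand S → d a A
  5  $ A a d  d a $    match d
Stack after step 5: $ A a (top = a).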